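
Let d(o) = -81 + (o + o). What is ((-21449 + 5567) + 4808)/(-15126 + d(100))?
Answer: 11074/15007 ≈ 0.73792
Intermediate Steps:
d(o) = -81 + 2*o
((-21449 + 5567) + 4808)/(-15126 + d(100)) = ((-21449 + 5567) + 4808)/(-15126 + (-81 + 2*100)) = (-15882 + 4808)/(-15126 + (-81 + 200)) = -11074/(-15126 + 119) = -11074/(-15007) = -11074*(-1/15007) = 11074/15007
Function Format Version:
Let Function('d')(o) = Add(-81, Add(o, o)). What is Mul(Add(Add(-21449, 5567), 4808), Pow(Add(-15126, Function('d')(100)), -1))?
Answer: Rational(11074, 15007) ≈ 0.73792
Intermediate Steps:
Function('d')(o) = Add(-81, Mul(2, o))
Mul(Add(Add(-21449, 5567), 4808), Pow(Add(-15126, Function('d')(100)), -1)) = Mul(Add(Add(-21449, 5567), 4808), Pow(Add(-15126, Add(-81, Mul(2, 100))), -1)) = Mul(Add(-15882, 4808), Pow(Add(-15126, Add(-81, 200)), -1)) = Mul(-11074, Pow(Add(-15126, 119), -1)) = Mul(-11074, Pow(-15007, -1)) = Mul(-11074, Rational(-1, 15007)) = Rational(11074, 15007)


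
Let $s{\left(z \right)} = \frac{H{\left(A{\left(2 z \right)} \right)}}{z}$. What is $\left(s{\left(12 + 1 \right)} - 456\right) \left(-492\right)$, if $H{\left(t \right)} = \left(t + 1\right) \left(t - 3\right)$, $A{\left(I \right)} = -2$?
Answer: $\frac{2914116}{13} \approx 2.2416 \cdot 10^{5}$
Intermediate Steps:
$H{\left(t \right)} = \left(1 + t\right) \left(-3 + t\right)$
$s{\left(z \right)} = \frac{5}{z}$ ($s{\left(z \right)} = \frac{-3 + \left(-2\right)^{2} - -4}{z} = \frac{-3 + 4 + 4}{z} = \frac{5}{z}$)
$\left(s{\left(12 + 1 \right)} - 456\right) \left(-492\right) = \left(\frac{5}{12 + 1} - 456\right) \left(-492\right) = \left(\frac{5}{13} - 456\right) \left(-492\right) = \left(- \frac{5923}{13}\right) \left(-492\right) = \frac{2914116}{13}$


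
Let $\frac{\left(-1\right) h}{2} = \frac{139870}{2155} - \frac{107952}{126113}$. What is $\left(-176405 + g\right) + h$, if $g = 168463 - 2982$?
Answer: $- \frac{46210268544}{4181131} \approx -11052.0$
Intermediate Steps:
$g = 165481$
$h = - \frac{535593500}{4181131}$ ($h = - 2 \left(\frac{139870}{2155} - \frac{107952}{126113}\right) = - 2 \left(139870 \cdot \frac{1}{2155} - \frac{8304}{9701}\right) = - 2 \left(\frac{27974}{431} - \frac{8304}{9701}\right) = \left(-2\right) \frac{267796750}{4181131} = - \frac{535593500}{4181131} \approx -128.1$)
$\left(-176405 + g\right) + h = \left(-176405 + 165481\right) - \frac{535593500}{4181131} = -10924 - \frac{535593500}{4181131} = - \frac{46210268544}{4181131}$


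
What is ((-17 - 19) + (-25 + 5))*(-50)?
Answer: 2800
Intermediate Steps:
((-17 - 19) + (-25 + 5))*(-50) = (-36 - 20)*(-50) = -56*(-50) = 2800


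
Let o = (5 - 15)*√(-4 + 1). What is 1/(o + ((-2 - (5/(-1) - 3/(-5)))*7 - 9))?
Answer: 65/3007 + 250*I*√3/9021 ≈ 0.021616 + 0.048001*I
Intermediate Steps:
o = -10*I*√3 ≈ -17.32*I
1/(o + ((-2 - (5/(-1) - 3/(-5)))*7 - 9)) = 1/(-10*I*√3 + ((-2 - (5/(-1) - 3/(-5)))*7 - 9)) = 1/(-10*I*√3 + ((-2 - (5*(-1) - 3*(-⅕)))*7 - 9)) = 1/(-10*I*√3 + ((-2 - (-5 + ⅗))*7 - 9)) = 1/(-10*I*√3 + ((-2 - 1*(-22/5))*7 - 9)) = 1/(-10*I*√3 + ((-2 + 22/5)*7 - 9)) = 1/(-10*I*√3 + ((12/5)*7 - 9)) = 1/(-10*I*√3 + (84/5 - 9)) = 1/(-10*I*√3 + 39/5) = 1/(39/5 - 10*I*√3)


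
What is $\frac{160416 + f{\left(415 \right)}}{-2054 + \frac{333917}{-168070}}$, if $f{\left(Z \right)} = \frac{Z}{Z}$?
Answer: $- \frac{26961285190}{345549697} \approx -78.024$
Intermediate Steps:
$f{\left(Z \right)} = 1$
$\frac{160416 + f{\left(415 \right)}}{-2054 + \frac{333917}{-168070}} = \frac{160416 + 1}{-2054 + \frac{333917}{-168070}} = \frac{160417}{-2054 + 333917 \left(- \frac{1}{168070}\right)} = \frac{160417}{-2054 - \frac{333917}{168070}} = \frac{160417}{- \frac{345549697}{168070}} = 160417 \left(- \frac{168070}{345549697}\right) = - \frac{26961285190}{345549697}$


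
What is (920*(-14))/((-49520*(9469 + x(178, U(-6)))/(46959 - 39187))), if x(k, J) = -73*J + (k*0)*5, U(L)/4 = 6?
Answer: 1251292/4776823 ≈ 0.26195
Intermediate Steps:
U(L) = 24 (U(L) = 4*6 = 24)
x(k, J) = -73*J (x(k, J) = -73*J + 0*5 = -73*J + 0 = -73*J)
(920*(-14))/((-49520*(9469 + x(178, U(-6)))/(46959 - 39187))) = (920*(-14))/((-49520*(9469 - 73*24)/(46959 - 39187))) = -12880*(-1943/(12380*(9469 - 1752))) = -12880/((-49520/(7772/7717))) = -12880/((-49520/(7772*(1/7717)))) = -12880/((-49520/7772/7717)) = -12880/((-49520*7717/7772)) = -12880/(-95536460/1943) = -12880*(-1943/95536460) = 1251292/4776823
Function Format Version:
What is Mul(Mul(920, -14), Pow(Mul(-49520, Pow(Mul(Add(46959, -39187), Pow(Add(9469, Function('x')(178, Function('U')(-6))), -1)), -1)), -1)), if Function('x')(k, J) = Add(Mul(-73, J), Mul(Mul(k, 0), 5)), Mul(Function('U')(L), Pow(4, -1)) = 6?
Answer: Rational(1251292, 4776823) ≈ 0.26195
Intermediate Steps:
Function('U')(L) = 24 (Function('U')(L) = Mul(4, 6) = 24)
Function('x')(k, J) = Mul(-73, J) (Function('x')(k, J) = Add(Mul(-73, J), Mul(0, 5)) = Add(Mul(-73, J), 0) = Mul(-73, J))
Mul(Mul(920, -14), Pow(Mul(-49520, Pow(Mul(Add(46959, -39187), Pow(Add(9469, Function('x')(178, Function('U')(-6))), -1)), -1)), -1)) = Mul(Mul(920, -14), Pow(Mul(-49520, Pow(Mul(Add(46959, -39187), Pow(Add(9469, Mul(-73, 24)), -1)), -1)), -1)) = Mul(-12880, Pow(Mul(-49520, Pow(Mul(7772, Pow(Add(9469, -1752), -1)), -1)), -1)) = Mul(-12880, Pow(Mul(-49520, Pow(Mul(7772, Pow(7717, -1)), -1)), -1)) = Mul(-12880, Pow(Mul(-49520, Pow(Mul(7772, Rational(1, 7717)), -1)), -1)) = Mul(-12880, Pow(Mul(-49520, Pow(Rational(7772, 7717), -1)), -1)) = Mul(-12880, Pow(Mul(-49520, Rational(7717, 7772)), -1)) = Mul(-12880, Pow(Rational(-95536460, 1943), -1)) = Mul(-12880, Rational(-1943, 95536460)) = Rational(1251292, 4776823)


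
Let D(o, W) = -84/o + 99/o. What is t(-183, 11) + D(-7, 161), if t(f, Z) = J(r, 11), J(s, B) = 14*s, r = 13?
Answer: 1259/7 ≈ 179.86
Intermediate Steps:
D(o, W) = 15/o
t(f, Z) = 182 (t(f, Z) = 14*13 = 182)
t(-183, 11) + D(-7, 161) = 182 + 15/(-7) = 182 + 15*(-1/7) = 182 - 15/7 = 1259/7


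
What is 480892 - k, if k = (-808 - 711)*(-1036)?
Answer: -1092792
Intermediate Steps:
k = 1573684 (k = -1519*(-1036) = 1573684)
480892 - k = 480892 - 1*1573684 = 480892 - 1573684 = -1092792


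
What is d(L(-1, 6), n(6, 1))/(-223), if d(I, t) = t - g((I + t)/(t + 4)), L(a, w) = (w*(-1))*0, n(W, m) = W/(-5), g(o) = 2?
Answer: 16/1115 ≈ 0.014350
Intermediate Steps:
n(W, m) = -W/5 (n(W, m) = W*(-1/5) = -W/5)
L(a, w) = 0 (L(a, w) = -w*0 = 0)
d(I, t) = -2 + t (d(I, t) = t - 1*2 = t - 2 = -2 + t)
d(L(-1, 6), n(6, 1))/(-223) = (-2 - 1/5*6)/(-223) = (-2 - 6/5)*(-1/223) = -16/5*(-1/223) = 16/1115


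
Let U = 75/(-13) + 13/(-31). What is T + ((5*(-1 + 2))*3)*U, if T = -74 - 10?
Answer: -71262/403 ≈ -176.83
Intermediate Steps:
T = -84
U = -2494/403 (U = 75*(-1/13) + 13*(-1/31) = -75/13 - 13/31 = -2494/403 ≈ -6.1886)
T + ((5*(-1 + 2))*3)*U = -84 + ((5*(-1 + 2))*3)*(-2494/403) = -84 + ((5*1)*3)*(-2494/403) = -84 + (5*3)*(-2494/403) = -84 + 15*(-2494/403) = -84 - 37410/403 = -71262/403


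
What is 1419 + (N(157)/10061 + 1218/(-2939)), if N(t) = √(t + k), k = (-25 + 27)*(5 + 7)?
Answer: 4169223/2939 + √181/10061 ≈ 1418.6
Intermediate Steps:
k = 24 (k = 2*12 = 24)
N(t) = √(24 + t) (N(t) = √(t + 24) = √(24 + t))
1419 + (N(157)/10061 + 1218/(-2939)) = 1419 + (√(24 + 157)/10061 + 1218/(-2939)) = 1419 + (√181*(1/10061) + 1218*(-1/2939)) = 1419 + (√181/10061 - 1218/2939) = 1419 + (-1218/2939 + √181/10061) = 4169223/2939 + √181/10061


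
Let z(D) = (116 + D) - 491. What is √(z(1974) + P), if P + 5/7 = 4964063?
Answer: 3*√27035267/7 ≈ 2228.4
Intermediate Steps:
z(D) = -375 + D
P = 34748436/7 (P = -5/7 + 4964063 = 34748436/7 ≈ 4.9641e+6)
√(z(1974) + P) = √((-375 + 1974) + 34748436/7) = √(1599 + 34748436/7) = √(34759629/7) = 3*√27035267/7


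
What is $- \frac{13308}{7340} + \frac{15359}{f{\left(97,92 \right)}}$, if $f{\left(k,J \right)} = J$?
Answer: $\frac{27877681}{168820} \approx 165.13$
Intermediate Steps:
$- \frac{13308}{7340} + \frac{15359}{f{\left(97,92 \right)}} = - \frac{13308}{7340} + \frac{15359}{92} = \left(-13308\right) \frac{1}{7340} + 15359 \cdot \frac{1}{92} = - \frac{3327}{1835} + \frac{15359}{92} = \frac{27877681}{168820}$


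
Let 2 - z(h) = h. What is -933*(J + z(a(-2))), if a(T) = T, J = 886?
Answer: -830370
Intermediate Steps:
z(h) = 2 - h
-933*(J + z(a(-2))) = -933*(886 + (2 - 1*(-2))) = -933*(886 + (2 + 2)) = -933*(886 + 4) = -933*890 = -830370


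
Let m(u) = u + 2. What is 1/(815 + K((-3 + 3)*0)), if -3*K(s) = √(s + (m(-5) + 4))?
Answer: 3/2444 ≈ 0.0012275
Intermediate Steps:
m(u) = 2 + u
K(s) = -√(1 + s)/3 (K(s) = -√(s + ((2 - 5) + 4))/3 = -√(s + (-3 + 4))/3 = -√(s + 1)/3 = -√(1 + s)/3)
1/(815 + K((-3 + 3)*0)) = 1/(815 - √(1 + (-3 + 3)*0)/3) = 1/(815 - √(1 + 0*0)/3) = 1/(815 - √(1 + 0)/3) = 1/(815 - √1/3) = 1/(815 - ⅓*1) = 1/(815 - ⅓) = 1/(2444/3) = 3/2444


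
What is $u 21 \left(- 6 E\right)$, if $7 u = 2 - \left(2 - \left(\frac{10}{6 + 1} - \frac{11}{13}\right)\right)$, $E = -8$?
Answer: $\frac{7632}{91} \approx 83.868$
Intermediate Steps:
$u = \frac{53}{637}$ ($u = \frac{2 - \left(2 - \left(\frac{10}{6 + 1} - \frac{11}{13}\right)\right)}{7} = \frac{2 - \left(2 - \left(\frac{10}{7} - \frac{11}{13}\right)\right)}{7} = \frac{2 - \left(2 - \frac{53}{91}\right)}{7} = \frac{2 - \frac{129}{91}}{7} = \frac{1}{7} \cdot \frac{53}{91} = \frac{53}{637} \approx 0.083202$)
$u 21 \left(- 6 E\right) = \frac{53}{637} \cdot 21 \left(\left(-6\right) \left(-8\right)\right) = \frac{159}{91} \cdot 48 = \frac{7632}{91}$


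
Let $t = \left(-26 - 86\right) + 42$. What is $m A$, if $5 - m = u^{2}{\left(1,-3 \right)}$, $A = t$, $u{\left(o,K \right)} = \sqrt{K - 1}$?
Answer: $-630$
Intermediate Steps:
$u{\left(o,K \right)} = \sqrt{-1 + K}$
$t = -70$ ($t = -112 + 42 = -70$)
$A = -70$
$m = 9$ ($m = 5 - \left(\sqrt{-1 - 3}\right)^{2} = 5 - \left(\sqrt{-4}\right)^{2} = 5 - \left(2 i\right)^{2} = 5 - -4 = 5 + 4 = 9$)
$m A = 9 \left(-70\right) = -630$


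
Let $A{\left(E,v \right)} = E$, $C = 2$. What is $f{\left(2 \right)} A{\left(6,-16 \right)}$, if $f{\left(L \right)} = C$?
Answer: $12$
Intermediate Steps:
$f{\left(L \right)} = 2$
$f{\left(2 \right)} A{\left(6,-16 \right)} = 2 \cdot 6 = 12$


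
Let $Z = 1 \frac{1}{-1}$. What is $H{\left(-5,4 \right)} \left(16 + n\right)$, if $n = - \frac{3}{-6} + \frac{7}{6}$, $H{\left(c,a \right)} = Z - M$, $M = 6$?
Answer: $- \frac{371}{3} \approx -123.67$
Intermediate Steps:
$Z = -1$ ($Z = 1 \left(-1\right) = -1$)
$H{\left(c,a \right)} = -7$ ($H{\left(c,a \right)} = -1 - 6 = -7$)
$n = \frac{5}{3}$ ($n = \left(-3\right) \left(- \frac{1}{6}\right) + 7 \cdot \frac{1}{6} = \frac{1}{2} + \frac{7}{6} = \frac{5}{3} \approx 1.6667$)
$H{\left(-5,4 \right)} \left(16 + n\right) = - 7 \left(16 + \frac{5}{3}\right) = \left(-7\right) \frac{53}{3} = - \frac{371}{3}$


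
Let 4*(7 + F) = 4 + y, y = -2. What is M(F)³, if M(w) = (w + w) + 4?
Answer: -729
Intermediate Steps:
F = -13/2 (F = -7 + (4 - 2)/4 = -7 + (¼)*2 = -7 + ½ = -13/2 ≈ -6.5000)
M(w) = 4 + 2*w (M(w) = 2*w + 4 = 4 + 2*w)
M(F)³ = (4 + 2*(-13/2))³ = (4 - 13)³ = (-9)³ = -729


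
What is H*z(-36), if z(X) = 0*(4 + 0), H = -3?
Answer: 0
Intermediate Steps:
z(X) = 0 (z(X) = 0*4 = 0)
H*z(-36) = -3*0 = 0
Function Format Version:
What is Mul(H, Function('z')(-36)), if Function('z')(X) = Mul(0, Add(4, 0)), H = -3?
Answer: 0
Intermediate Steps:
Function('z')(X) = 0 (Function('z')(X) = Mul(0, 4) = 0)
Mul(H, Function('z')(-36)) = Mul(-3, 0) = 0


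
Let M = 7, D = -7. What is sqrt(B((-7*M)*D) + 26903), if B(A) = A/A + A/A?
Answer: sqrt(26905) ≈ 164.03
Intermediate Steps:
B(A) = 2 (B(A) = 1 + 1 = 2)
sqrt(B((-7*M)*D) + 26903) = sqrt(2 + 26903) = sqrt(26905)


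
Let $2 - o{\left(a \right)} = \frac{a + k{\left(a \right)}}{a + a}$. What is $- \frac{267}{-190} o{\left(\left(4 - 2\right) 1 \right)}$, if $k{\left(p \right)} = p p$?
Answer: $\frac{267}{380} \approx 0.70263$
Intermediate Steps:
$k{\left(p \right)} = p^{2}$
$o{\left(a \right)} = 2 - \frac{a + a^{2}}{2 a}$ ($o{\left(a \right)} = 2 - \frac{a + a^{2}}{a + a} = 2 - \frac{a + a^{2}}{2 a}$)
$- \frac{267}{-190} o{\left(\left(4 - 2\right) 1 \right)} = - \frac{267}{-190} \left(\frac{3}{2} - \frac{\left(4 - 2\right) 1}{2}\right) = \left(-267\right) \left(- \frac{1}{190}\right) \left(\frac{3}{2} - \frac{2 \cdot 1}{2}\right) = \frac{267 \left(\frac{3}{2} - 1\right)}{190} = \frac{267}{190} \cdot \frac{1}{2} = \frac{267}{380}$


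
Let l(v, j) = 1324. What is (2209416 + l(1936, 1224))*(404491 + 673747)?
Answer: 2383703876120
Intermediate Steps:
(2209416 + l(1936, 1224))*(404491 + 673747) = (2209416 + 1324)*(404491 + 673747) = 2210740*1078238 = 2383703876120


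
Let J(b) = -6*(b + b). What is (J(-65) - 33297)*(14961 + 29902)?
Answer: -1458810171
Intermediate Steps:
J(b) = -12*b
(J(-65) - 33297)*(14961 + 29902) = (-12*(-65) - 33297)*(14961 + 29902) = (780 - 33297)*44863 = -32517*44863 = -1458810171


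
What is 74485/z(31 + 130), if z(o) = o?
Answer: 74485/161 ≈ 462.64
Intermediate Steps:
74485/z(31 + 130) = 74485/(31 + 130) = 74485/161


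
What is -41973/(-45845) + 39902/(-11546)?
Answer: -672343466/264663185 ≈ -2.5404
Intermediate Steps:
-41973/(-45845) + 39902/(-11546) = -41973*(-1/45845) + 39902*(-1/11546) = 41973/45845 - 19951/5773 = -672343466/264663185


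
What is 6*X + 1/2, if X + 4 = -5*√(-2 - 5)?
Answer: -47/2 - 30*I*√7 ≈ -23.5 - 79.373*I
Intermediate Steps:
X = -4 - 5*I*√7 (X = -4 - 5*√(-2 - 5) = -4 - 5*I*√7 ≈ -4.0 - 13.229*I)
6*X + 1/2 = 6*(-4 - 5*I*√7) + 1/2 = (-24 - 30*I*√7) + ½ = -47/2 - 30*I*√7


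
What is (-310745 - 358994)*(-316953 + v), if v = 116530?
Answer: 134231099597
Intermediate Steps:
(-310745 - 358994)*(-316953 + v) = (-310745 - 358994)*(-316953 + 116530) = -669739*(-200423) = 134231099597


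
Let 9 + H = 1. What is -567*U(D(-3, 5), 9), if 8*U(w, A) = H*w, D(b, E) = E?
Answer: 2835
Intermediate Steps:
H = -8 (H = -9 + 1 = -8)
U(w, A) = -w (U(w, A) = (-8*w)/8 = -w)
-567*U(D(-3, 5), 9) = -(-567)*5 = -567*(-5) = 2835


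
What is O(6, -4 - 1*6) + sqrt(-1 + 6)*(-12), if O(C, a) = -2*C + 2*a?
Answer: -32 - 12*sqrt(5) ≈ -58.833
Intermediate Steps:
O(6, -4 - 1*6) + sqrt(-1 + 6)*(-12) = (-2*6 + 2*(-4 - 1*6)) + sqrt(-1 + 6)*(-12) = (-12 + 2*(-4 - 6)) + sqrt(5)*(-12) = (-12 + 2*(-10)) - 12*sqrt(5) = (-12 - 20) - 12*sqrt(5) = -32 - 12*sqrt(5)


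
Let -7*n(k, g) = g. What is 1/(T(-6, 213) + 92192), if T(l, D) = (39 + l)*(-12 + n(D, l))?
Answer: 7/642770 ≈ 1.0890e-5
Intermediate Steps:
n(k, g) = -g/7
T(l, D) = (-12 - l/7)*(39 + l) (T(l, D) = (39 + l)*(-12 - l/7) = (-12 - l/7)*(39 + l))
1/(T(-6, 213) + 92192) = 1/((-468 - 123/7*(-6) - 1/7*(-6)**2) + 92192) = 1/((-468 + 738/7 - 1/7*36) + 92192) = 1/((-468 + 738/7 - 36/7) + 92192) = 1/(-2574/7 + 92192) = 1/(642770/7) = 7/642770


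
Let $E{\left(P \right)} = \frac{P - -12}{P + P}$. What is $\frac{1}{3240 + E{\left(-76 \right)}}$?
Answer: $\frac{19}{61568} \approx 0.0003086$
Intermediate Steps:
$E{\left(P \right)} = \frac{12 + P}{2 P}$ ($E{\left(P \right)} = \frac{P + 12}{2 P} = \left(12 + P\right) \frac{1}{2 P} = \frac{12 + P}{2 P}$)
$\frac{1}{3240 + E{\left(-76 \right)}} = \frac{1}{3240 + \frac{12 - 76}{2 \left(-76\right)}} = \frac{1}{3240 + \frac{1}{2} \left(- \frac{1}{76}\right) \left(-64\right)} = \frac{1}{3240 + \frac{8}{19}} = \frac{1}{\frac{61568}{19}} = \frac{19}{61568}$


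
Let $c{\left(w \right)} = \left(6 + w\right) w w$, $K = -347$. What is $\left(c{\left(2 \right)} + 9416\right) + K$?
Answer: $9101$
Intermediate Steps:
$c{\left(w \right)} = w^{2} \left(6 + w\right)$ ($c{\left(w \right)} = w \left(6 + w\right) w = w^{2} \left(6 + w\right)$)
$\left(c{\left(2 \right)} + 9416\right) + K = \left(2^{2} \left(6 + 2\right) + 9416\right) - 347 = \left(4 \cdot 8 + 9416\right) - 347 = \left(32 + 9416\right) - 347 = 9448 - 347 = 9101$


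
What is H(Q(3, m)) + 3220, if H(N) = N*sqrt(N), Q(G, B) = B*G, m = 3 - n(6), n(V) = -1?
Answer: 3220 + 24*sqrt(3) ≈ 3261.6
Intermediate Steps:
m = 4 (m = 3 - 1*(-1) = 3 + 1 = 4)
H(N) = N**(3/2)
H(Q(3, m)) + 3220 = (4*3)**(3/2) + 3220 = 12**(3/2) + 3220 = 24*sqrt(3) + 3220 = 3220 + 24*sqrt(3)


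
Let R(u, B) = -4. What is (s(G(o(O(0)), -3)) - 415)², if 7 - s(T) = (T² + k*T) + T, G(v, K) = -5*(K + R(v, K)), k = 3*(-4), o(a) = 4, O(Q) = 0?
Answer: 1557504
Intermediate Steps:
k = -12
G(v, K) = 20 - 5*K (G(v, K) = -5*(K - 4) = -5*(-4 + K) = 20 - 5*K)
s(T) = 7 - T² + 11*T (s(T) = 7 - ((T² - 12*T) + T) = 7 - (T² - 11*T) = 7 + (-T² + 11*T) = 7 - T² + 11*T)
(s(G(o(O(0)), -3)) - 415)² = ((7 - (20 - 5*(-3))² + 11*(20 - 5*(-3))) - 415)² = ((7 - (20 + 15)² + 11*(20 + 15)) - 415)² = ((7 - 1*35² + 11*35) - 415)² = ((7 - 1*1225 + 385) - 415)² = ((7 - 1225 + 385) - 415)² = (-833 - 415)² = (-1248)² = 1557504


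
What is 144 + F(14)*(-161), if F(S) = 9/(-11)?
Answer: 3033/11 ≈ 275.73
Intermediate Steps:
F(S) = -9/11 (F(S) = 9*(-1/11) = -9/11)
144 + F(14)*(-161) = 144 - 9/11*(-161) = 144 + 1449/11 = 3033/11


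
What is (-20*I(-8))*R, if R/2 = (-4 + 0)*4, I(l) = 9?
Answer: 5760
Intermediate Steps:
R = -32 (R = 2*((-4 + 0)*4) = 2*(-4*4) = 2*(-16) = -32)
(-20*I(-8))*R = -20*9*(-32) = -180*(-32) = 5760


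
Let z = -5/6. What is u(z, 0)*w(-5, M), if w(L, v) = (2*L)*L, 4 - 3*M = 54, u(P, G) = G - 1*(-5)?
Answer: 250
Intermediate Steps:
z = -⅚ (z = -5*⅙ = -⅚ ≈ -0.83333)
u(P, G) = 5 + G (u(P, G) = G + 5 = 5 + G)
M = -50/3 (M = 4/3 - ⅓*54 = 4/3 - 18 = -50/3 ≈ -16.667)
w(L, v) = 2*L²
u(z, 0)*w(-5, M) = (5 + 0)*(2*(-5)²) = 5*(2*25) = 5*50 = 250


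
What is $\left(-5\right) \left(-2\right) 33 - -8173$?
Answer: $8503$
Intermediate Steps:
$\left(-5\right) \left(-2\right) 33 - -8173 = 10 \cdot 33 + 8173 = 330 + 8173 = 8503$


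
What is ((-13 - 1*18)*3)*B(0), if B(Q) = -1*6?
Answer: 558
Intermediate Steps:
B(Q) = -6
((-13 - 1*18)*3)*B(0) = ((-13 - 1*18)*3)*(-6) = ((-13 - 18)*3)*(-6) = -31*3*(-6) = -93*(-6) = 558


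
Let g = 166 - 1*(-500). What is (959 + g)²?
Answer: 2640625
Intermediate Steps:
g = 666 (g = 166 + 500 = 666)
(959 + g)² = (959 + 666)² = 1625² = 2640625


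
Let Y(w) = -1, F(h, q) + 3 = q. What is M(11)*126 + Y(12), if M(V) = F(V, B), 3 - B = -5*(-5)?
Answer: -3151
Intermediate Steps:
B = -22 (B = 3 - (-5)*(-5) = 3 - 1*25 = 3 - 25 = -22)
F(h, q) = -3 + q
M(V) = -25 (M(V) = -3 - 22 = -25)
M(11)*126 + Y(12) = -25*126 - 1 = -3150 - 1 = -3151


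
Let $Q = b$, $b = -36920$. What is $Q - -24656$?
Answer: $-12264$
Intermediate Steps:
$Q = -36920$
$Q - -24656 = -36920 - -24656 = -36920 + 24656 = -12264$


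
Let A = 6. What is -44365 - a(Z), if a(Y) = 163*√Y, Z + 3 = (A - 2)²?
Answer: -44365 - 163*√13 ≈ -44953.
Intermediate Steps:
Z = 13 (Z = -3 + (6 - 2)² = -3 + 4² = -3 + 16 = 13)
-44365 - a(Z) = -44365 - 163*√13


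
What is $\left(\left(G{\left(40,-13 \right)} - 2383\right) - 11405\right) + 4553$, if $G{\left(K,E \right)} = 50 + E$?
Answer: $-9198$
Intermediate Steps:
$\left(\left(G{\left(40,-13 \right)} - 2383\right) - 11405\right) + 4553 = \left(\left(\left(50 - 13\right) - 2383\right) - 11405\right) + 4553 = \left(\left(37 - 2383\right) - 11405\right) + 4553 = \left(-2346 - 11405\right) + 4553 = -13751 + 4553 = -9198$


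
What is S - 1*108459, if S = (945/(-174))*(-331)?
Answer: -6186357/58 ≈ -1.0666e+5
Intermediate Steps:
S = 104265/58 (S = (945*(-1/174))*(-331) = -315/58*(-331) = 104265/58 ≈ 1797.7)
S - 1*108459 = 104265/58 - 1*108459 = 104265/58 - 108459 = -6186357/58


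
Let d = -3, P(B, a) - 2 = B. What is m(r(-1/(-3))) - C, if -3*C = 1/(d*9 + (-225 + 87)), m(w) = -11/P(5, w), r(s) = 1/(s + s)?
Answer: -5452/3465 ≈ -1.5734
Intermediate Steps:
r(s) = 1/(2*s)
P(B, a) = 2 + B
m(w) = -11/7 (m(w) = -11/(2 + 5) = -11/7)
C = 1/495 (C = -1/(3*(-3*9 + (-225 + 87))) = -1/(3*(-27 - 138)) = -⅓/(-165) = -⅓*(-1/165) = 1/495 ≈ 0.0020202)
m(r(-1/(-3))) - C = -11/7 - 1*1/495 = -11/7 - 1/495 = -5452/3465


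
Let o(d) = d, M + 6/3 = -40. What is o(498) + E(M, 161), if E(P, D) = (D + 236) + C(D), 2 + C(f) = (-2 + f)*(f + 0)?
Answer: 26492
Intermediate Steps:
M = -42 (M = -2 - 40 = -42)
C(f) = -2 + f*(-2 + f) (C(f) = -2 + (-2 + f)*(f + 0) = -2 + (-2 + f)*f = -2 + f*(-2 + f))
E(P, D) = 234 + D² - D (E(P, D) = (D + 236) + (-2 + D² - 2*D) = (236 + D) + (-2 + D² - 2*D) = 234 + D² - D)
o(498) + E(M, 161) = 498 + (234 + 161² - 1*161) = 498 + (234 + 25921 - 161) = 498 + 25994 = 26492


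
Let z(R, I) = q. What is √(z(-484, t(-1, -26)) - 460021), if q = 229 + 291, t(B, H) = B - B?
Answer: I*√459501 ≈ 677.87*I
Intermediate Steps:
t(B, H) = 0
q = 520
z(R, I) = 520
√(z(-484, t(-1, -26)) - 460021) = √(520 - 460021) = √(-459501) = I*√459501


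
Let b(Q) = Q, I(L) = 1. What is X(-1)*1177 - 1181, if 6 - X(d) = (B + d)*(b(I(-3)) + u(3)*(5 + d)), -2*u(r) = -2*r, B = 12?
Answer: -162430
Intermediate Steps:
u(r) = r (u(r) = -(-1)*r = r)
X(d) = 6 - (12 + d)*(16 + 3*d) (X(d) = 6 - (12 + d)*(1 + 3*(5 + d)) = 6 - (12 + d)*(1 + (15 + 3*d)) = 6 - (12 + d)*(16 + 3*d))
X(-1)*1177 - 1181 = (-186 - 52*(-1) - 3*(-1)²)*1177 - 1181 = (-186 + 52 - 3*1)*1177 - 1181 = (-186 + 52 - 3)*1177 - 1181 = -137*1177 - 1181 = -161249 - 1181 = -162430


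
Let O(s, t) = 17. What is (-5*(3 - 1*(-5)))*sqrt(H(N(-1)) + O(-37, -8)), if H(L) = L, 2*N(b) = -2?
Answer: -160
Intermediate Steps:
N(b) = -1 (N(b) = (1/2)*(-2) = -1)
(-5*(3 - 1*(-5)))*sqrt(H(N(-1)) + O(-37, -8)) = (-5*(3 - 1*(-5)))*sqrt(-1 + 17) = (-5*(3 + 5))*sqrt(16) = -5*8*4 = -40*4 = -160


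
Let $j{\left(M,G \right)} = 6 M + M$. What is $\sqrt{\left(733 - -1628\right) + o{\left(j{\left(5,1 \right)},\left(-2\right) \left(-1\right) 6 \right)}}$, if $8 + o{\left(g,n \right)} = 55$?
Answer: $2 \sqrt{602} \approx 49.071$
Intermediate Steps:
$j{\left(M,G \right)} = 7 M$
$o{\left(g,n \right)} = 47$ ($o{\left(g,n \right)} = -8 + 55 = 47$)
$\sqrt{\left(733 - -1628\right) + o{\left(j{\left(5,1 \right)},\left(-2\right) \left(-1\right) 6 \right)}} = \sqrt{\left(733 - -1628\right) + 47} = \sqrt{\left(733 + 1628\right) + 47} = \sqrt{2361 + 47} = \sqrt{2408} = 2 \sqrt{602}$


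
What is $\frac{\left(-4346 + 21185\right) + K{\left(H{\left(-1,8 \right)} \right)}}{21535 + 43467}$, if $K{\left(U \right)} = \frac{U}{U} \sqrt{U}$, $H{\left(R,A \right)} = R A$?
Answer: $\frac{16839}{65002} + \frac{i \sqrt{2}}{32501} \approx 0.25905 + 4.3513 \cdot 10^{-5} i$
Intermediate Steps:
$H{\left(R,A \right)} = A R$
$K{\left(U \right)} = \sqrt{U}$ ($K{\left(U \right)} = 1 \sqrt{U} = \sqrt{U}$)
$\frac{\left(-4346 + 21185\right) + K{\left(H{\left(-1,8 \right)} \right)}}{21535 + 43467} = \frac{\left(-4346 + 21185\right) + \sqrt{8 \left(-1\right)}}{21535 + 43467} = \frac{16839 + \sqrt{-8}}{65002} = \left(16839 + 2 i \sqrt{2}\right) \frac{1}{65002} = \frac{16839}{65002} + \frac{i \sqrt{2}}{32501}$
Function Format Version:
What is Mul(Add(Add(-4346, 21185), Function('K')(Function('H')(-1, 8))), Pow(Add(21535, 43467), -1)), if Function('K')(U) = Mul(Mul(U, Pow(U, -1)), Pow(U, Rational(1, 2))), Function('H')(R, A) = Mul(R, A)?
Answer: Add(Rational(16839, 65002), Mul(Rational(1, 32501), I, Pow(2, Rational(1, 2)))) ≈ Add(0.25905, Mul(4.3513e-5, I))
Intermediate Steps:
Function('H')(R, A) = Mul(A, R)
Function('K')(U) = Pow(U, Rational(1, 2)) (Function('K')(U) = Mul(1, Pow(U, Rational(1, 2))) = Pow(U, Rational(1, 2)))
Mul(Add(Add(-4346, 21185), Function('K')(Function('H')(-1, 8))), Pow(Add(21535, 43467), -1)) = Mul(Add(Add(-4346, 21185), Pow(Mul(8, -1), Rational(1, 2))), Pow(Add(21535, 43467), -1)) = Mul(Add(16839, Pow(-8, Rational(1, 2))), Pow(65002, -1)) = Mul(Add(16839, Mul(2, I, Pow(2, Rational(1, 2)))), Rational(1, 65002)) = Add(Rational(16839, 65002), Mul(Rational(1, 32501), I, Pow(2, Rational(1, 2))))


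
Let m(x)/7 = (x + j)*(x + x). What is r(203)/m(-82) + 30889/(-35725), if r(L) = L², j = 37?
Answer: -3529549/52730100 ≈ -0.066936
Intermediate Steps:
m(x) = 14*x*(37 + x) (m(x) = 7*((x + 37)*(x + x)) = 7*((37 + x)*(2*x)) = 7*(2*x*(37 + x)) = 14*x*(37 + x))
r(203)/m(-82) + 30889/(-35725) = 203²/((14*(-82)*(37 - 82))) + 30889/(-35725) = 41209/((14*(-82)*(-45))) + 30889*(-1/35725) = 41209/51660 - 30889/35725 = 41209*(1/51660) - 30889/35725 = 5887/7380 - 30889/35725 = -3529549/52730100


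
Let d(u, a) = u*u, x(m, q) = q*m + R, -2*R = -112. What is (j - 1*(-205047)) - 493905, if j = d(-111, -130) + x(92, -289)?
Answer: -303069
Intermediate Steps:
R = 56 (R = -1/2*(-112) = 56)
x(m, q) = 56 + m*q (x(m, q) = q*m + 56 = m*q + 56 = 56 + m*q)
d(u, a) = u**2
j = -14211 (j = (-111)**2 + (56 + 92*(-289)) = 12321 + (56 - 26588) = 12321 - 26532 = -14211)
(j - 1*(-205047)) - 493905 = (-14211 - 1*(-205047)) - 493905 = (-14211 + 205047) - 493905 = 190836 - 493905 = -303069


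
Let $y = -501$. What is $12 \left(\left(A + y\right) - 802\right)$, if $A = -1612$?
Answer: $-34980$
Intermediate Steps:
$12 \left(\left(A + y\right) - 802\right) = 12 \left(\left(-1612 - 501\right) - 802\right) = 12 \left(-2113 - 802\right) = 12 \left(-2915\right) = -34980$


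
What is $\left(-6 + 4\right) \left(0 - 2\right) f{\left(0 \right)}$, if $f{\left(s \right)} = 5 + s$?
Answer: $20$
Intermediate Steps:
$\left(-6 + 4\right) \left(0 - 2\right) f{\left(0 \right)} = \left(-6 + 4\right) \left(0 - 2\right) \left(5 + 0\right) = \left(-2\right) \left(-2\right) 5 = 4 \cdot 5 = 20$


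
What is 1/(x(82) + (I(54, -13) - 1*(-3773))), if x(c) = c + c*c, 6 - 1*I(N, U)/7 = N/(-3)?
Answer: 1/10747 ≈ 9.3049e-5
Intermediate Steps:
I(N, U) = 42 + 7*N/3 (I(N, U) = 42 - 7*N/(-3) = 42 - 7*N*(-1)/3 = 42 - (-7)*N/3 = 42 + 7*N/3)
x(c) = c + c²
1/(x(82) + (I(54, -13) - 1*(-3773))) = 1/(82*(1 + 82) + ((42 + (7/3)*54) - 1*(-3773))) = 1/(82*83 + ((42 + 126) + 3773)) = 1/(6806 + (168 + 3773)) = 1/(6806 + 3941) = 1/10747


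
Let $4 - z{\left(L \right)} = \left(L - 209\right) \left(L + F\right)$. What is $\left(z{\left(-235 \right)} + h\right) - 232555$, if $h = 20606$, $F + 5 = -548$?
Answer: $-561817$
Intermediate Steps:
$F = -553$ ($F = -5 - 548 = -553$)
$z{\left(L \right)} = 4 - \left(-553 + L\right) \left(-209 + L\right)$ ($z{\left(L \right)} = 4 - \left(L - 209\right) \left(L - 553\right) = 4 - \left(-209 + L\right) \left(-553 + L\right) = 4 - \left(-553 + L\right) \left(-209 + L\right)$)
$\left(z{\left(-235 \right)} + h\right) - 232555 = \left(\left(-115573 - \left(-235\right)^{2} + 762 \left(-235\right)\right) + 20606\right) - 232555 = \left(\left(-115573 - 55225 - 179070\right) + 20606\right) - 232555 = \left(-349868 + 20606\right) - 232555 = -329262 - 232555 = -561817$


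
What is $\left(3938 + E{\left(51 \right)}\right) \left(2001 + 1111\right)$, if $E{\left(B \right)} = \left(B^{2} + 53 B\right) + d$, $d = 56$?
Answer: $28935376$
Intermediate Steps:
$E{\left(B \right)} = 56 + B^{2} + 53 B$ ($E{\left(B \right)} = \left(B^{2} + 53 B\right) + 56 = 56 + B^{2} + 53 B$)
$\left(3938 + E{\left(51 \right)}\right) \left(2001 + 1111\right) = \left(3938 + \left(56 + 51^{2} + 53 \cdot 51\right)\right) \left(2001 + 1111\right) = \left(3938 + \left(56 + 2601 + 2703\right)\right) 3112 = \left(3938 + 5360\right) 3112 = 9298 \cdot 3112 = 28935376$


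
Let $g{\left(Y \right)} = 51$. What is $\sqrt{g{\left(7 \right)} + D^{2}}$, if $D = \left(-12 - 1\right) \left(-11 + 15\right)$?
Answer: $\sqrt{2755} \approx 52.488$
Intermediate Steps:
$D = -52$ ($D = \left(-13\right) 4 = -52$)
$\sqrt{g{\left(7 \right)} + D^{2}} = \sqrt{51 + \left(-52\right)^{2}} = \sqrt{51 + 2704} = \sqrt{2755}$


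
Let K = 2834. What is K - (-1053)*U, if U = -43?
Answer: -42445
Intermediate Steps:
K - (-1053)*U = 2834 - (-1053)*(-43) = 2834 - 1*45279 = 2834 - 45279 = -42445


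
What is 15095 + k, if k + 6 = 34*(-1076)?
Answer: -21495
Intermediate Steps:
k = -36590 (k = -6 + 34*(-1076) = -6 - 36584 = -36590)
15095 + k = 15095 - 36590 = -21495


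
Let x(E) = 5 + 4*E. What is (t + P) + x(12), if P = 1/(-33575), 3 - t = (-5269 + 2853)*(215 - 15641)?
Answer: -1251312047001/33575 ≈ -3.7269e+7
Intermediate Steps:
t = -37269213 (t = 3 - (-5269 + 2853)*(215 - 15641) = 3 - (-2416)*(-15426) = 3 - 1*37269216 = 3 - 37269216 = -37269213)
P = -1/33575 ≈ -2.9784e-5
(t + P) + x(12) = (-37269213 - 1/33575) + (5 + 4*12) = -1251313826476/33575 + (5 + 48) = -1251313826476/33575 + 53 = -1251312047001/33575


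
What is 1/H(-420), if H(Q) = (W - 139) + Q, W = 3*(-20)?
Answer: -1/619 ≈ -0.0016155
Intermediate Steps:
W = -60
H(Q) = -199 + Q (H(Q) = (-60 - 139) + Q = -199 + Q)
1/H(-420) = 1/(-199 - 420) = 1/(-619) = -1/619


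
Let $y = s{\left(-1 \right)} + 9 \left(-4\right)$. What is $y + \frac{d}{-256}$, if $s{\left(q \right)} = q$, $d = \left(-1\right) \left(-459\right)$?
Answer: $- \frac{9931}{256} \approx -38.793$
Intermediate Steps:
$d = 459$
$y = -37$ ($y = -1 + 9 \left(-4\right) = -1 - 36 = -37$)
$y + \frac{d}{-256} = -37 + \frac{459}{-256} = -37 + 459 \left(- \frac{1}{256}\right) = -37 - \frac{459}{256} = - \frac{9931}{256}$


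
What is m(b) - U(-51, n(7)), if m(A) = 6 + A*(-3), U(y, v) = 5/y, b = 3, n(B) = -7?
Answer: -148/51 ≈ -2.9020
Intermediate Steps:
m(A) = 6 - 3*A
m(b) - U(-51, n(7)) = (6 - 3*3) - 5/(-51) = (6 - 9) - 5*(-1)/51 = -3 - 1*(-5/51) = -3 + 5/51 = -148/51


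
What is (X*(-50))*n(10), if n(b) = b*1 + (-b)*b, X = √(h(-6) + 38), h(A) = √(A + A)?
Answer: 4500*√(38 + 2*I*√3) ≈ 27769.0 + 1263.1*I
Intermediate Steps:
h(A) = √2*√A (h(A) = √(2*A) = √2*√A)
X = √(38 + 2*I*√3) (X = √(√2*√(-6) + 38) = √(√2*(I*√6) + 38) = √(2*I*√3 + 38) = √(38 + 2*I*√3) ≈ 6.1708 + 0.28068*I)
n(b) = b - b²
(X*(-50))*n(10) = (√(38 + 2*I*√3)*(-50))*(10*(1 - 1*10)) = (-50*√(38 + 2*I*√3))*(10*(1 - 10)) = (-50*√(38 + 2*I*√3))*(10*(-9)) = -50*√(38 + 2*I*√3)*(-90) = 4500*√(38 + 2*I*√3)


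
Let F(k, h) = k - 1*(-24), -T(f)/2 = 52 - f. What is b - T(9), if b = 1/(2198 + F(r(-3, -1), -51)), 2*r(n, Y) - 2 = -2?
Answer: 191093/2222 ≈ 86.000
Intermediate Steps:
T(f) = -104 + 2*f (T(f) = -2*(52 - f) = -104 + 2*f)
r(n, Y) = 0 (r(n, Y) = 1 + (1/2)*(-2) = 1 - 1 = 0)
F(k, h) = 24 + k (F(k, h) = k + 24 = 24 + k)
b = 1/2222 (b = 1/(2198 + (24 + 0)) = 1/(2198 + 24) = 1/2222 ≈ 0.00045004)
b - T(9) = 1/2222 - (-104 + 2*9) = 1/2222 - (-104 + 18) = 1/2222 - 1*(-86) = 1/2222 + 86 = 191093/2222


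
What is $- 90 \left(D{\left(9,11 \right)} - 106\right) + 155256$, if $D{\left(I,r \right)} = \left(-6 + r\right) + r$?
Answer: $163356$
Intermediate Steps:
$D{\left(I,r \right)} = -6 + 2 r$
$- 90 \left(D{\left(9,11 \right)} - 106\right) + 155256 = - 90 \left(\left(-6 + 2 \cdot 11\right) - 106\right) + 155256 = - 90 \left(\left(-6 + 22\right) - 106\right) + 155256 = - 90 \left(16 - 106\right) + 155256 = \left(-90\right) \left(-90\right) + 155256 = 8100 + 155256 = 163356$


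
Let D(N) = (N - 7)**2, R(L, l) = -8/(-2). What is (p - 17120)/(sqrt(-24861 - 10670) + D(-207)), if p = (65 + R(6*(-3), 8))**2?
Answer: -565992764/2097309147 + 12359*I*sqrt(35531)/2097309147 ≈ -0.26987 + 0.0011108*I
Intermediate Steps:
R(L, l) = 4 (R(L, l) = -8*(-1/2) = 4)
p = 4761 (p = (65 + 4)**2 = 69**2 = 4761)
D(N) = (-7 + N)**2
(p - 17120)/(sqrt(-24861 - 10670) + D(-207)) = (4761 - 17120)/(sqrt(-24861 - 10670) + (-7 - 207)**2) = -12359/(sqrt(-35531) + (-214)**2) = -12359/(I*sqrt(35531) + 45796) = -12359/(45796 + I*sqrt(35531))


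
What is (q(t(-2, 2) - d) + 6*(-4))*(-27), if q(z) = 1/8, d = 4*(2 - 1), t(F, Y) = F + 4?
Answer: 5157/8 ≈ 644.63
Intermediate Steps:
t(F, Y) = 4 + F
d = 4 (d = 4*1 = 4)
q(z) = 1/8
(q(t(-2, 2) - d) + 6*(-4))*(-27) = (1/8 + 6*(-4))*(-27) = (1/8 - 24)*(-27) = -191/8*(-27) = 5157/8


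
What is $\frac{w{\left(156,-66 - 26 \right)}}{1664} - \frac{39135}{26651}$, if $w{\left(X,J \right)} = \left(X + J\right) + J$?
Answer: $- \frac{16466717}{11086816} \approx -1.4853$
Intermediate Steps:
$w{\left(X,J \right)} = X + 2 J$ ($w{\left(X,J \right)} = \left(J + X\right) + J = X + 2 J$)
$\frac{w{\left(156,-66 - 26 \right)}}{1664} - \frac{39135}{26651} = \frac{156 + 2 \left(-66 - 26\right)}{1664} - \frac{39135}{26651} = \left(156 + 2 \left(-66 - 26\right)\right) \frac{1}{1664} - \frac{39135}{26651} = \left(156 + 2 \left(-92\right)\right) \frac{1}{1664} - \frac{39135}{26651} = \left(156 - 184\right) \frac{1}{1664} - \frac{39135}{26651} = \left(-28\right) \frac{1}{1664} - \frac{39135}{26651} = - \frac{7}{416} - \frac{39135}{26651} = - \frac{16466717}{11086816}$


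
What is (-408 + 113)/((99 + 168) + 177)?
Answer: -295/444 ≈ -0.66441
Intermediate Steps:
(-408 + 113)/((99 + 168) + 177) = -295/(267 + 177) = -295/444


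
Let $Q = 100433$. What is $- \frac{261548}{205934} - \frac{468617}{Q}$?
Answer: $- \frac{61386111781}{10341284711} \approx -5.936$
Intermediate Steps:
$- \frac{261548}{205934} - \frac{468617}{Q} = - \frac{261548}{205934} - \frac{468617}{100433} = \left(-261548\right) \frac{1}{205934} - \frac{468617}{100433} = - \frac{130774}{102967} - \frac{468617}{100433} = - \frac{61386111781}{10341284711}$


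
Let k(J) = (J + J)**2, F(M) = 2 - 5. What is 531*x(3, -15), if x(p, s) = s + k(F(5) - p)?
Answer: 68499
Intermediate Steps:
F(M) = -3
k(J) = 4*J**2 (k(J) = (2*J)**2 = 4*J**2)
x(p, s) = s + 4*(-3 - p)**2
531*x(3, -15) = 531*(-15 + 4*(3 + 3)**2) = 531*(-15 + 4*6**2) = 531*(-15 + 4*36) = 531*(-15 + 144) = 531*129 = 68499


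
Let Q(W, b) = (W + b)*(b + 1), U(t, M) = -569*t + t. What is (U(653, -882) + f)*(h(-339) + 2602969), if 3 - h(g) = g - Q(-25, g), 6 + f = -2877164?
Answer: -8855363813382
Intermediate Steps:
f = -2877170 (f = -6 - 2877164 = -2877170)
U(t, M) = -568*t
Q(W, b) = (1 + b)*(W + b) (Q(W, b) = (W + b)*(1 + b) = (1 + b)*(W + b))
h(g) = -22 + g**2 - 25*g (h(g) = 3 - (g - (-25 + g + g**2 - 25*g)) = 3 - (g - (-25 + g**2 - 24*g)) = 3 - (g + (25 - g**2 + 24*g)) = 3 - (25 - g**2 + 25*g) = 3 + (-25 + g**2 - 25*g) = -22 + g**2 - 25*g)
(U(653, -882) + f)*(h(-339) + 2602969) = (-568*653 - 2877170)*((-22 + (-339)**2 - 25*(-339)) + 2602969) = (-370904 - 2877170)*((-22 + 114921 + 8475) + 2602969) = -3248074*(123374 + 2602969) = -3248074*2726343 = -8855363813382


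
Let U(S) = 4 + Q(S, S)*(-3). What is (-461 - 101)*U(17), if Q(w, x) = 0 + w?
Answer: 26414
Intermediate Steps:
Q(w, x) = w
U(S) = 4 - 3*S (U(S) = 4 + S*(-3) = 4 - 3*S)
(-461 - 101)*U(17) = (-461 - 101)*(4 - 3*17) = -562*(4 - 51) = -562*(-47) = 26414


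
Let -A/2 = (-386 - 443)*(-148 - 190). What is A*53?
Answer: -29701412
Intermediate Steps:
A = -560404 (A = -2*(-386 - 443)*(-148 - 190) = -(-1658)*(-338) = -2*280202 = -560404)
A*53 = -560404*53 = -29701412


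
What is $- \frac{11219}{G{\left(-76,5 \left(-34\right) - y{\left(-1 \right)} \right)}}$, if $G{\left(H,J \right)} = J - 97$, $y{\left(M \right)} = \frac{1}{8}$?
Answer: $\frac{89752}{2137} \approx 41.999$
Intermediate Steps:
$y{\left(M \right)} = \frac{1}{8}$
$G{\left(H,J \right)} = -97 + J$
$- \frac{11219}{G{\left(-76,5 \left(-34\right) - y{\left(-1 \right)} \right)}} = - \frac{11219}{-97 + \left(5 \left(-34\right) - \frac{1}{8}\right)} = - \frac{11219}{-97 - \frac{1361}{8}} = - \frac{11219}{- \frac{2137}{8}} = \left(-11219\right) \left(- \frac{8}{2137}\right) = \frac{89752}{2137}$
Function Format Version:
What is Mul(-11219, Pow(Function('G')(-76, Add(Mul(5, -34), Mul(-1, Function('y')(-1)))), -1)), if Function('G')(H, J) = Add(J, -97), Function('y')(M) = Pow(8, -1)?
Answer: Rational(89752, 2137) ≈ 41.999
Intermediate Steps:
Function('y')(M) = Rational(1, 8)
Function('G')(H, J) = Add(-97, J)
Mul(-11219, Pow(Function('G')(-76, Add(Mul(5, -34), Mul(-1, Function('y')(-1)))), -1)) = Mul(-11219, Pow(Add(-97, Add(Mul(5, -34), Mul(-1, Rational(1, 8)))), -1)) = Mul(-11219, Pow(Add(-97, Add(-170, Rational(-1, 8))), -1)) = Mul(-11219, Pow(Add(-97, Rational(-1361, 8)), -1)) = Mul(-11219, Pow(Rational(-2137, 8), -1)) = Mul(-11219, Rational(-8, 2137)) = Rational(89752, 2137)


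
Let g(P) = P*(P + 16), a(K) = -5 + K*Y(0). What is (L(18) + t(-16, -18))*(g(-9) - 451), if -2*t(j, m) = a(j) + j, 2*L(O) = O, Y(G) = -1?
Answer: -5911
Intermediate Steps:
L(O) = O/2
a(K) = -5 - K (a(K) = -5 + K*(-1) = -5 - K)
g(P) = P*(16 + P)
t(j, m) = 5/2 (t(j, m) = -((-5 - j) + j)/2 = -1/2*(-5) = 5/2)
(L(18) + t(-16, -18))*(g(-9) - 451) = ((1/2)*18 + 5/2)*(-9*(16 - 9) - 451) = (9 + 5/2)*(-9*7 - 451) = 23*(-63 - 451)/2 = (23/2)*(-514) = -5911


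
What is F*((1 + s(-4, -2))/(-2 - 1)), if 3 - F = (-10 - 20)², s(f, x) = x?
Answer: -299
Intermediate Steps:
F = -897 (F = 3 - (-10 - 20)² = 3 - 1*(-30)² = 3 - 1*900 = 3 - 900 = -897)
F*((1 + s(-4, -2))/(-2 - 1)) = -897*(1 - 2)/(-2 - 1) = -(-897)/(-3) = -(-897)*(-1)/3 = -897*⅓ = -299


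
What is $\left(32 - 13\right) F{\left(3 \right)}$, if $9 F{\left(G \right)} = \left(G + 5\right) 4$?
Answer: $\frac{608}{9} \approx 67.556$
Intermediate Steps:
$F{\left(G \right)} = \frac{20}{9} + \frac{4 G}{9}$ ($F{\left(G \right)} = \frac{\left(G + 5\right) 4}{9} = \frac{\left(5 + G\right) 4}{9} = \frac{20 + 4 G}{9} = \frac{20}{9} + \frac{4 G}{9}$)
$\left(32 - 13\right) F{\left(3 \right)} = \left(32 - 13\right) \left(\frac{20}{9} + \frac{4}{9} \cdot 3\right) = 19 \left(\frac{20}{9} + \frac{4}{3}\right) = 19 \cdot \frac{32}{9} = \frac{608}{9}$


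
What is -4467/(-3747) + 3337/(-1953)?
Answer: -1259896/2439297 ≈ -0.51650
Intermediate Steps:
-4467/(-3747) + 3337/(-1953) = -4467*(-1/3747) + 3337*(-1/1953) = 1489/1249 - 3337/1953 = -1259896/2439297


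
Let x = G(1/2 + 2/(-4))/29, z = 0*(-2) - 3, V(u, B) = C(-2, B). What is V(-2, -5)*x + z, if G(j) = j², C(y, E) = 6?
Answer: -3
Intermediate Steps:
V(u, B) = 6
z = -3 (z = 0 - 3 = -3)
x = 0 (x = (1/2 + 2/(-4))²/29 = (1*(½) + 2*(-¼))²*(1/29) = (½ - ½)²*(1/29) = 0²*(1/29) = 0*(1/29) = 0)
V(-2, -5)*x + z = 6*0 - 3 = 0 - 3 = -3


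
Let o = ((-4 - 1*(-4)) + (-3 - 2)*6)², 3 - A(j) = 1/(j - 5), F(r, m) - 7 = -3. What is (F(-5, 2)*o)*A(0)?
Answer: 11520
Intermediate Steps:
F(r, m) = 4 (F(r, m) = 7 - 3 = 4)
A(j) = 3 - 1/(-5 + j) (A(j) = 3 - 1/(j - 5) = 3 - 1/(-5 + j))
o = 900 (o = ((-4 + 4) - 5*6)² = (0 - 30)² = (-30)² = 900)
(F(-5, 2)*o)*A(0) = (4*900)*((-16 + 3*0)/(-5 + 0)) = 3600*((-16 + 0)/(-5)) = 3600*(-⅕*(-16)) = 3600*(16/5) = 11520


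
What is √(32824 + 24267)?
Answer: √57091 ≈ 238.94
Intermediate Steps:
√(32824 + 24267) = √57091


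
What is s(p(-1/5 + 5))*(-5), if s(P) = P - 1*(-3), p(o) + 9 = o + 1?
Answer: 1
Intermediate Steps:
p(o) = -8 + o (p(o) = -9 + (o + 1) = -9 + (1 + o) = -8 + o)
s(P) = 3 + P (s(P) = P + 3 = 3 + P)
s(p(-1/5 + 5))*(-5) = (3 + (-8 + (-1/5 + 5)))*(-5) = (3 + (-8 + (-1*⅕ + 5)))*(-5) = (3 + (-8 + (-⅕ + 5)))*(-5) = (3 + (-8 + 24/5))*(-5) = (3 - 16/5)*(-5) = -⅕*(-5) = 1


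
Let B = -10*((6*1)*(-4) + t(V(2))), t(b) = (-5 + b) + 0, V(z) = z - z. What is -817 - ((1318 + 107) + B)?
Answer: -2532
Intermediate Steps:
V(z) = 0
t(b) = -5 + b
B = 290 (B = -10*((6*1)*(-4) + (-5 + 0)) = -10*(6*(-4) - 5) = -10*(-24 - 5) = -10*(-29) = 290)
-817 - ((1318 + 107) + B) = -817 - ((1318 + 107) + 290) = -817 - (1425 + 290) = -817 - 1*1715 = -817 - 1715 = -2532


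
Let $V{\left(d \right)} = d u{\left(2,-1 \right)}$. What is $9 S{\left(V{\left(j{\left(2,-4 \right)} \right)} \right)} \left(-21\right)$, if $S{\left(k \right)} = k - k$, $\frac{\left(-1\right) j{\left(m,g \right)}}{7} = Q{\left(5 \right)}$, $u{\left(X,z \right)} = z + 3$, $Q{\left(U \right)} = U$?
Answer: $0$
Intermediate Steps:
$u{\left(X,z \right)} = 3 + z$
$j{\left(m,g \right)} = -35$ ($j{\left(m,g \right)} = \left(-7\right) 5 = -35$)
$V{\left(d \right)} = 2 d$ ($V{\left(d \right)} = d \left(3 - 1\right) = d 2 = 2 d$)
$S{\left(k \right)} = 0$
$9 S{\left(V{\left(j{\left(2,-4 \right)} \right)} \right)} \left(-21\right) = 9 \cdot 0 \left(-21\right) = 0 \left(-21\right) = 0$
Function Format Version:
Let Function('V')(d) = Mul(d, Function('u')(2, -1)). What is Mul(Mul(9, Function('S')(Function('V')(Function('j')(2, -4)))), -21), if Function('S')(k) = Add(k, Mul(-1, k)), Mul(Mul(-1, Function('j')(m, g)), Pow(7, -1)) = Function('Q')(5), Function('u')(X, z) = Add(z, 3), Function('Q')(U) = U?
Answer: 0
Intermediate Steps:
Function('u')(X, z) = Add(3, z)
Function('j')(m, g) = -35 (Function('j')(m, g) = Mul(-7, 5) = -35)
Function('V')(d) = Mul(2, d) (Function('V')(d) = Mul(d, Add(3, -1)) = Mul(d, 2) = Mul(2, d))
Function('S')(k) = 0
Mul(Mul(9, Function('S')(Function('V')(Function('j')(2, -4)))), -21) = Mul(Mul(9, 0), -21) = Mul(0, -21) = 0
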